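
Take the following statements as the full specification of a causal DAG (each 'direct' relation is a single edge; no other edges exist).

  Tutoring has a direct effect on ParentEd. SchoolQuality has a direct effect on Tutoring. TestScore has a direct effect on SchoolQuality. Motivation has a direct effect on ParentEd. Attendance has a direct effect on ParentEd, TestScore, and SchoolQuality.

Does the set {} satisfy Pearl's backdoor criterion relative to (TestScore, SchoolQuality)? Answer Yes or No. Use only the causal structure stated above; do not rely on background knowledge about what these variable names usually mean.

No

Backdoor paths from TestScore to SchoolQuality (paths whose first edge points into TestScore):
  P1: TestScore <- Attendance -> SchoolQuality
  P2: TestScore <- Attendance -> ParentEd <- Tutoring <- SchoolQuality
Condition 1 (no descendant of TestScore in the set): holds — descendants of TestScore are {ParentEd, SchoolQuality, Tutoring}; none are in {}.
Condition 2 (every backdoor path blocked by {}):
  P1: open — no interior node is in the conditioning set.
  P2: blocked at collider ParentEd (neither it nor any descendant is in the conditioning set).
{} does not satisfy the backdoor criterion.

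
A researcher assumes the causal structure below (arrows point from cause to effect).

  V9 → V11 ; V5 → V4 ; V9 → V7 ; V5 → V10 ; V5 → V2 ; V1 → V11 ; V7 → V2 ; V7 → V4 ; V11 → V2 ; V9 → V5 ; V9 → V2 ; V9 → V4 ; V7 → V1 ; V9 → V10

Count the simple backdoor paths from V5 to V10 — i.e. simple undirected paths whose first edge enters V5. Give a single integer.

1

A backdoor path from V5 to V10 is any simple undirected path whose first edge points into V5 (i.e. leaves V5 via a parent).
Parents of V5: {V9}.
Enumerating:
  P1: V5 <- V9 -> V10
That exhausts the simple backdoor paths. Count: 1.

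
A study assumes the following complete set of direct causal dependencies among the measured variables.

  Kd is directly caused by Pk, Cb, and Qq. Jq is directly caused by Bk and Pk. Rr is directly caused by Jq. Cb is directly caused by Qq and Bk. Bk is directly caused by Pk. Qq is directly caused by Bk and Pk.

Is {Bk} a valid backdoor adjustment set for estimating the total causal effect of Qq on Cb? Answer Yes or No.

Yes

Backdoor paths from Qq to Cb (paths whose first edge points into Qq):
  P1: Qq <- Pk -> Bk -> Cb
  P2: Qq <- Pk -> Jq <- Bk -> Cb
  P3: Qq <- Pk -> Kd <- Cb
  P4: Qq <- Bk <- Pk -> Kd <- Cb
  P5: Qq <- Bk -> Jq <- Pk -> Kd <- Cb
  P6: Qq <- Bk -> Cb
Condition 1 (no descendant of Qq in the set): holds — descendants of Qq are {Cb, Kd}; none are in {Bk}.
Condition 2 (every backdoor path blocked by {Bk}):
  P1: blocked at chain node Bk ∈ conditioning set.
  P2: blocked at collider Jq (neither it nor any descendant is in the conditioning set).
  P3: blocked at collider Kd (neither it nor any descendant is in the conditioning set).
  P4: blocked at chain node Bk ∈ conditioning set.
  P5: blocked at fork node Bk ∈ conditioning set.
  P6: blocked at fork node Bk ∈ conditioning set.
{Bk} satisfies the backdoor criterion.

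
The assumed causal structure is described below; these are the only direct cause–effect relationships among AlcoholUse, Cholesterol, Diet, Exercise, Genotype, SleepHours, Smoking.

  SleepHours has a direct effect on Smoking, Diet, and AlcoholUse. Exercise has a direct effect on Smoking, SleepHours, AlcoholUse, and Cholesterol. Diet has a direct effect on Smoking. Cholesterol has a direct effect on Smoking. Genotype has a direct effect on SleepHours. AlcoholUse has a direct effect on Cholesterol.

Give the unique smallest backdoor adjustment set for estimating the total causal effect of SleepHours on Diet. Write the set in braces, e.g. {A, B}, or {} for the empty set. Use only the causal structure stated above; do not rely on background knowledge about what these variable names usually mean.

{}

Variables eligible for adjustment (non-descendants of SleepHours, excluding SleepHours and Diet): {Exercise, Genotype}.
Backdoor paths from SleepHours to Diet:
  P1: SleepHours <- Exercise -> AlcoholUse -> Cholesterol -> Smoking <- Diet
  P2: SleepHours <- Exercise -> Cholesterol -> Smoking <- Diet
  P3: SleepHours <- Exercise -> Smoking <- Diet
Each backdoor path contains an unconditioned collider, so every path is already blocked with the empty conditioning set:
  P1: blocked at collider Smoking (neither it nor any descendant is in the conditioning set).
  P2: blocked at collider Smoking (neither it nor any descendant is in the conditioning set).
  P3: blocked at collider Smoking (neither it nor any descendant is in the conditioning set).
The empty set is therefore the unique smallest valid set.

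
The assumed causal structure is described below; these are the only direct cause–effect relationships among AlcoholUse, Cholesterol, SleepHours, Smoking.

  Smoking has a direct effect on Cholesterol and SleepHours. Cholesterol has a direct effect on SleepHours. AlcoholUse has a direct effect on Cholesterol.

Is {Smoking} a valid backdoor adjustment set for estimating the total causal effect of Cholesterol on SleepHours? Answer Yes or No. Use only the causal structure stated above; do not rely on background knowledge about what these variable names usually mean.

Yes

Backdoor paths from Cholesterol to SleepHours (paths whose first edge points into Cholesterol):
  P1: Cholesterol <- Smoking -> SleepHours
Condition 1 (no descendant of Cholesterol in the set): holds — descendants of Cholesterol are {SleepHours}; none are in {Smoking}.
Condition 2 (every backdoor path blocked by {Smoking}):
  P1: blocked at fork node Smoking ∈ conditioning set.
{Smoking} satisfies the backdoor criterion.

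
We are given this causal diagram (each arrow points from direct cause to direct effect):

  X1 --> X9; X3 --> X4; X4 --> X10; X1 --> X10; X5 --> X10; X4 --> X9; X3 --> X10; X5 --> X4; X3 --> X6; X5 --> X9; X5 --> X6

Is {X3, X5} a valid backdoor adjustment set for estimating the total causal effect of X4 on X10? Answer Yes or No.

Yes

Backdoor paths from X4 to X10 (paths whose first edge points into X4):
  P1: X4 <- X3 -> X6 <- X5 -> X10
  P2: X4 <- X3 -> X6 <- X5 -> X9 <- X1 -> X10
  P3: X4 <- X3 -> X10
  P4: X4 <- X5 -> X6 <- X3 -> X10
  P5: X4 <- X5 -> X10
  P6: X4 <- X5 -> X9 <- X1 -> X10
Condition 1 (no descendant of X4 in the set): holds — descendants of X4 are {X10, X9}; none are in {X3, X5}.
Condition 2 (every backdoor path blocked by {X3, X5}):
  P1: blocked at fork node X3 ∈ conditioning set.
  P2: blocked at fork node X3 ∈ conditioning set.
  P3: blocked at fork node X3 ∈ conditioning set.
  P4: blocked at fork node X5 ∈ conditioning set.
  P5: blocked at fork node X5 ∈ conditioning set.
  P6: blocked at fork node X5 ∈ conditioning set.
{X3, X5} satisfies the backdoor criterion.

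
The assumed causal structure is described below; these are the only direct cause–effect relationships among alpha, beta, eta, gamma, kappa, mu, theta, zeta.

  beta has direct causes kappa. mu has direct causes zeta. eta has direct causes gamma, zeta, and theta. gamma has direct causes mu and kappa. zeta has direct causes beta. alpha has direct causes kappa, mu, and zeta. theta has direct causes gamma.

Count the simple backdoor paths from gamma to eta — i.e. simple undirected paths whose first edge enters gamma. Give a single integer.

A backdoor path from gamma to eta is any simple undirected path whose first edge points into gamma (i.e. leaves gamma via a parent).
Parents of gamma: {kappa, mu}.
Enumerating:
  P1: gamma <- kappa -> beta -> zeta -> eta
  P2: gamma <- kappa -> alpha <- zeta -> eta
  P3: gamma <- kappa -> alpha <- mu <- zeta -> eta
  P4: gamma <- mu <- zeta -> eta
  P5: gamma <- mu -> alpha <- kappa -> beta -> zeta -> eta
  P6: gamma <- mu -> alpha <- zeta -> eta
That exhausts the simple backdoor paths. Count: 6.

6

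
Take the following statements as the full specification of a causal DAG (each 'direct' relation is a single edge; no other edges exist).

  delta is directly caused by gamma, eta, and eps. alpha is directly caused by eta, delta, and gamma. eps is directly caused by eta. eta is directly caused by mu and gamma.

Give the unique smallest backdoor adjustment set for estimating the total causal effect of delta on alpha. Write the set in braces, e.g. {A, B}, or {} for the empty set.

{eta, gamma}

Variables eligible for adjustment (non-descendants of delta, excluding delta and alpha): {eps, eta, gamma, mu}.
Backdoor paths from delta to alpha:
  P1: delta <- gamma -> eta -> alpha
  P2: delta <- gamma -> alpha
  P3: delta <- eta <- gamma -> alpha
  P4: delta <- eta -> alpha
  P5: delta <- eps <- eta <- gamma -> alpha
  P6: delta <- eps <- eta -> alpha
The empty set is not sufficient: P1 (delta <- gamma -> eta -> alpha) has no collider blocking it and no conditioned non-collider, so it is open.
Try {eta, gamma}:
  P1: blocked at fork node gamma ∈ conditioning set.
  P2: blocked at fork node gamma ∈ conditioning set.
  P3: blocked at chain node eta ∈ conditioning set.
  P4: blocked at fork node eta ∈ conditioning set.
  P5: blocked at chain node eta ∈ conditioning set.
  P6: blocked at fork node eta ∈ conditioning set.
{eta, gamma} contains no descendant of delta and blocks every backdoor path.
Every element of {eta, gamma} is needed (dropping eta leaves P4 open; dropping gamma leaves P2 open), so no proper subset is valid.
Among all size-2 subsets of the eligible variables, only {eta, gamma} blocks every backdoor path, so it is the unique smallest valid adjustment set.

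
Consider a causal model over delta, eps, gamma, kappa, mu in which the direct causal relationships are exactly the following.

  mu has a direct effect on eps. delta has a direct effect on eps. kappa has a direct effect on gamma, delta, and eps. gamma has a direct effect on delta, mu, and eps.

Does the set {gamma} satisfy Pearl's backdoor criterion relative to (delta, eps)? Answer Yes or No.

No

Backdoor paths from delta to eps (paths whose first edge points into delta):
  P1: delta <- kappa -> gamma -> mu -> eps
  P2: delta <- kappa -> gamma -> eps
  P3: delta <- kappa -> eps
  P4: delta <- gamma <- kappa -> eps
  P5: delta <- gamma -> mu -> eps
  P6: delta <- gamma -> eps
Condition 1 (no descendant of delta in the set): holds — descendants of delta are {eps}; none are in {gamma}.
Condition 2 (every backdoor path blocked by {gamma}):
  P1: blocked at chain node gamma ∈ conditioning set.
  P2: blocked at chain node gamma ∈ conditioning set.
  P3: open — no interior node is in the conditioning set.
  P4: blocked at chain node gamma ∈ conditioning set.
  P5: blocked at fork node gamma ∈ conditioning set.
  P6: blocked at fork node gamma ∈ conditioning set.
{gamma} does not satisfy the backdoor criterion.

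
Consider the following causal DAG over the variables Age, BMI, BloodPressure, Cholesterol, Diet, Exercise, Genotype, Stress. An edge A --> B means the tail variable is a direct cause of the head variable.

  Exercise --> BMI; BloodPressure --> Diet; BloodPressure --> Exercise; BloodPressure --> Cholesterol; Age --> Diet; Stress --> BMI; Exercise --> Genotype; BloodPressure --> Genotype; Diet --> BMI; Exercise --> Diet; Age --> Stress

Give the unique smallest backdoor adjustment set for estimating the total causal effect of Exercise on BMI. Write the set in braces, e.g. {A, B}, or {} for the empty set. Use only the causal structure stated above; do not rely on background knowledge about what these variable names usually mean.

{BloodPressure}

Variables eligible for adjustment (non-descendants of Exercise, excluding Exercise and BMI): {Age, BloodPressure, Cholesterol, Stress}.
Backdoor paths from Exercise to BMI:
  P1: Exercise <- BloodPressure -> Diet <- Age -> Stress -> BMI
  P2: Exercise <- BloodPressure -> Diet -> BMI
The empty set is not sufficient: P2 (Exercise <- BloodPressure -> Diet -> BMI) has no collider blocking it and no conditioned non-collider, so it is open.
Try {BloodPressure}:
  P1: blocked at fork node BloodPressure ∈ conditioning set.
  P2: blocked at fork node BloodPressure ∈ conditioning set.
{BloodPressure} contains no descendant of Exercise and blocks every backdoor path.
No other singleton works — e.g. {Cholesterol} leaves P2 open — so {BloodPressure} is the unique smallest valid adjustment set.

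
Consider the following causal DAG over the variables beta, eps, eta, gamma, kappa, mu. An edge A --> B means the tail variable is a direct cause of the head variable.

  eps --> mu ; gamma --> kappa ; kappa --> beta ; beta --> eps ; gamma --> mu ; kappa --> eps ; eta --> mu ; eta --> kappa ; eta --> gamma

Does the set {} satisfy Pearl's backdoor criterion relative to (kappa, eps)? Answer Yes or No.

Yes

Backdoor paths from kappa to eps (paths whose first edge points into kappa):
  P1: kappa <- eta -> gamma -> mu <- eps
  P2: kappa <- eta -> mu <- eps
  P3: kappa <- gamma <- eta -> mu <- eps
  P4: kappa <- gamma -> mu <- eps
Condition 1 (no descendant of kappa in the set): holds — descendants of kappa are {beta, eps, mu}; none are in {}.
Condition 2 (every backdoor path blocked by {}):
  P1: blocked at collider mu (neither it nor any descendant is in the conditioning set).
  P2: blocked at collider mu (neither it nor any descendant is in the conditioning set).
  P3: blocked at collider mu (neither it nor any descendant is in the conditioning set).
  P4: blocked at collider mu (neither it nor any descendant is in the conditioning set).
{} satisfies the backdoor criterion.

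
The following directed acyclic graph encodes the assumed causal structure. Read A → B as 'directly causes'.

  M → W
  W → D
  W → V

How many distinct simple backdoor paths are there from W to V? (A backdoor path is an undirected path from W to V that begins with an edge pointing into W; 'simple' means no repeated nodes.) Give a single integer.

A backdoor path from W to V is any simple undirected path whose first edge points into W (i.e. leaves W via a parent).
Parents of W: {M}.
No simple path from any parent of W reaches V without revisiting W, so there are no backdoor paths.

0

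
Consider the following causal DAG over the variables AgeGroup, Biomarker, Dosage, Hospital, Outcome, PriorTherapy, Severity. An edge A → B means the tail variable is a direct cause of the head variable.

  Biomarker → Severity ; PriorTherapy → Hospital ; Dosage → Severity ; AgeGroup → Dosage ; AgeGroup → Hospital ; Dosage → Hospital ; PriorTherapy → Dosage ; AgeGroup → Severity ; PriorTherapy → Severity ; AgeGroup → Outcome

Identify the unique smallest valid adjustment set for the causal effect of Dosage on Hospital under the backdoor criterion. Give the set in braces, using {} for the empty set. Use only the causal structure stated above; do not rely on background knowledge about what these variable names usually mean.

Variables eligible for adjustment (non-descendants of Dosage, excluding Dosage and Hospital): {AgeGroup, Biomarker, Outcome, PriorTherapy}.
Backdoor paths from Dosage to Hospital:
  P1: Dosage <- AgeGroup -> Hospital
  P2: Dosage <- AgeGroup -> Severity <- PriorTherapy -> Hospital
  P3: Dosage <- PriorTherapy -> Hospital
  P4: Dosage <- PriorTherapy -> Severity <- AgeGroup -> Hospital
The empty set is not sufficient: P1 (Dosage <- AgeGroup -> Hospital) has no collider blocking it and no conditioned non-collider, so it is open.
Try {AgeGroup, PriorTherapy}:
  P1: blocked at fork node AgeGroup ∈ conditioning set.
  P2: blocked at fork node AgeGroup ∈ conditioning set.
  P3: blocked at fork node PriorTherapy ∈ conditioning set.
  P4: blocked at fork node PriorTherapy ∈ conditioning set.
{AgeGroup, PriorTherapy} contains no descendant of Dosage and blocks every backdoor path.
Every element of {AgeGroup, PriorTherapy} is needed (dropping AgeGroup leaves P1 open; dropping PriorTherapy leaves P3 open), so no proper subset is valid.
Among all size-2 subsets of the eligible variables, only {AgeGroup, PriorTherapy} blocks every backdoor path, so it is the unique smallest valid adjustment set.

{AgeGroup, PriorTherapy}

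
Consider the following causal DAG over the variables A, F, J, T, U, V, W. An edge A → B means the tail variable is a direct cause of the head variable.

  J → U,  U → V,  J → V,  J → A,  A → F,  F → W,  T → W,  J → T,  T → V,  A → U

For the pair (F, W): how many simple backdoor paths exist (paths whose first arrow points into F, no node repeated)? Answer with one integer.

7

A backdoor path from F to W is any simple undirected path whose first edge points into F (i.e. leaves F via a parent).
Parents of F: {A}.
Enumerating:
  P1: F <- A <- J -> T -> W
  P2: F <- A <- J -> U -> V <- T -> W
  P3: F <- A <- J -> V <- T -> W
  P4: F <- A -> U <- J -> T -> W
  P5: F <- A -> U <- J -> V <- T -> W
  P6: F <- A -> U -> V <- J -> T -> W
  P7: F <- A -> U -> V <- T -> W
That exhausts the simple backdoor paths. Count: 7.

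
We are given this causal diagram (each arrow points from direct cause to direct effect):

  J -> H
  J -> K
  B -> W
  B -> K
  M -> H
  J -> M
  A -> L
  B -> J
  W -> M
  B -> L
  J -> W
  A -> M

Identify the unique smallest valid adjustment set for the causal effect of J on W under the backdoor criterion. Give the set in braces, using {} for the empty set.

Variables eligible for adjustment (non-descendants of J, excluding J and W): {A, B, L}.
Backdoor paths from J to W:
  P1: J <- B -> W
  P2: J <- B -> L <- A -> M <- W
The empty set is not sufficient: P1 (J <- B -> W) has no collider blocking it and no conditioned non-collider, so it is open.
Try {B}:
  P1: blocked at fork node B ∈ conditioning set.
  P2: blocked at fork node B ∈ conditioning set.
{B} contains no descendant of J and blocks every backdoor path.
No other singleton works — e.g. {A} leaves P1 open — so {B} is the unique smallest valid adjustment set.

{B}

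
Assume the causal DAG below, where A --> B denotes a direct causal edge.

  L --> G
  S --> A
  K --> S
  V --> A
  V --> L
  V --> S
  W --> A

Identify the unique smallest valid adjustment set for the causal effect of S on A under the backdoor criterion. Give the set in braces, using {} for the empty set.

Variables eligible for adjustment (non-descendants of S, excluding S and A): {G, K, L, V, W}.
Backdoor paths from S to A:
  P1: S <- V -> A
The empty set is not sufficient: P1 (S <- V -> A) has no collider blocking it and no conditioned non-collider, so it is open.
Try {V}:
  P1: blocked at fork node V ∈ conditioning set.
{V} contains no descendant of S and blocks every backdoor path.
No other singleton works — e.g. {L} leaves P1 open — so {V} is the unique smallest valid adjustment set.

{V}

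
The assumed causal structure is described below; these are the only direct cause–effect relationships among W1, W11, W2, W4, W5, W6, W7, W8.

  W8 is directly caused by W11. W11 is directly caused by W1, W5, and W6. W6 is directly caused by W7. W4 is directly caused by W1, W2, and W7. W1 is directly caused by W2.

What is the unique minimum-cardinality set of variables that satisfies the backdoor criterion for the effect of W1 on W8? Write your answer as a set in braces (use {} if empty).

{}

Variables eligible for adjustment (non-descendants of W1, excluding W1 and W8): {W2, W5, W6, W7}.
Backdoor paths from W1 to W8:
  P1: W1 <- W2 -> W4 <- W7 -> W6 -> W11 -> W8
Each backdoor path contains an unconditioned collider, so every path is already blocked with the empty conditioning set:
  P1: blocked at collider W4 (neither it nor any descendant is in the conditioning set).
The empty set is therefore the unique smallest valid set.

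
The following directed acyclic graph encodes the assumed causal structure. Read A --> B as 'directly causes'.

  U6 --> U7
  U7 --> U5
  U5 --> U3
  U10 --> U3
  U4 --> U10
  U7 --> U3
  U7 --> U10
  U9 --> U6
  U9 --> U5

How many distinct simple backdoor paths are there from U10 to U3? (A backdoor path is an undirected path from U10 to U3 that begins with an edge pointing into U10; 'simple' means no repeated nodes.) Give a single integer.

3

A backdoor path from U10 to U3 is any simple undirected path whose first edge points into U10 (i.e. leaves U10 via a parent).
Parents of U10: {U4, U7}.
Enumerating:
  P1: U10 <- U7 <- U6 <- U9 -> U5 -> U3
  P2: U10 <- U7 -> U5 -> U3
  P3: U10 <- U7 -> U3
That exhausts the simple backdoor paths. Count: 3.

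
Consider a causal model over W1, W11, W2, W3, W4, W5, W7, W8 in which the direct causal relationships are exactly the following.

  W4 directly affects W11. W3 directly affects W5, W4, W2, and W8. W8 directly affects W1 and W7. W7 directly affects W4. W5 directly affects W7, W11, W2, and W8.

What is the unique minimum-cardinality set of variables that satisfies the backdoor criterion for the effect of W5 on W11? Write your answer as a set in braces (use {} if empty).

Variables eligible for adjustment (non-descendants of W5, excluding W5 and W11): {W3}.
Backdoor paths from W5 to W11:
  P1: W5 <- W3 -> W8 -> W7 -> W4 -> W11
  P2: W5 <- W3 -> W4 -> W11
The empty set is not sufficient: P1 (W5 <- W3 -> W8 -> W7 -> W4 -> W11) has no collider blocking it and no conditioned non-collider, so it is open.
Try {W3}:
  P1: blocked at fork node W3 ∈ conditioning set.
  P2: blocked at fork node W3 ∈ conditioning set.
{W3} contains no descendant of W5 and blocks every backdoor path.
{W3} is the unique smallest valid adjustment set.

{W3}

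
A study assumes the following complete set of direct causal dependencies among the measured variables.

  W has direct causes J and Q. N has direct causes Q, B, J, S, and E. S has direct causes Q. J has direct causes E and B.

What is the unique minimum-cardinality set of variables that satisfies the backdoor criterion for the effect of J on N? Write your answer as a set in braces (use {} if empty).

Variables eligible for adjustment (non-descendants of J, excluding J and N): {B, E, Q, S}.
Backdoor paths from J to N:
  P1: J <- B -> N
  P2: J <- E -> N
The empty set is not sufficient: P1 (J <- B -> N) has no collider blocking it and no conditioned non-collider, so it is open.
Try {B, E}:
  P1: blocked at fork node B ∈ conditioning set.
  P2: blocked at fork node E ∈ conditioning set.
{B, E} contains no descendant of J and blocks every backdoor path.
Every element of {B, E} is needed (dropping B leaves P1 open; dropping E leaves P2 open), so no proper subset is valid.
Among all size-2 subsets of the eligible variables, only {B, E} blocks every backdoor path, so it is the unique smallest valid adjustment set.

{B, E}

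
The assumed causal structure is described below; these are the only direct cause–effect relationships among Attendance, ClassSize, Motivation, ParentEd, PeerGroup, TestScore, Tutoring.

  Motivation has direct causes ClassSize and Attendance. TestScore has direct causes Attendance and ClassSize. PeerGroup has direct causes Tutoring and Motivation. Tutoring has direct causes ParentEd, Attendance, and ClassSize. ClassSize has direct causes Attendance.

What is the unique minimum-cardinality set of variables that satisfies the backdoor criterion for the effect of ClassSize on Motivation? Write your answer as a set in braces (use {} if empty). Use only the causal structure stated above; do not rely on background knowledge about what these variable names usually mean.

Variables eligible for adjustment (non-descendants of ClassSize, excluding ClassSize and Motivation): {Attendance, ParentEd}.
Backdoor paths from ClassSize to Motivation:
  P1: ClassSize <- Attendance -> Motivation
  P2: ClassSize <- Attendance -> Tutoring -> PeerGroup <- Motivation
The empty set is not sufficient: P1 (ClassSize <- Attendance -> Motivation) has no collider blocking it and no conditioned non-collider, so it is open.
Try {Attendance}:
  P1: blocked at fork node Attendance ∈ conditioning set.
  P2: blocked at fork node Attendance ∈ conditioning set.
{Attendance} contains no descendant of ClassSize and blocks every backdoor path.
No other singleton works — e.g. {ParentEd} leaves P1 open — so {Attendance} is the unique smallest valid adjustment set.

{Attendance}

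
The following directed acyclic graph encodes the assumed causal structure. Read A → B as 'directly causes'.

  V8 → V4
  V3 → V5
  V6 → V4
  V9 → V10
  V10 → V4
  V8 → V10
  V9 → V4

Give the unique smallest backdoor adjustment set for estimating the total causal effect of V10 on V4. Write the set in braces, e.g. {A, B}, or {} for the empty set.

Variables eligible for adjustment (non-descendants of V10, excluding V10 and V4): {V3, V5, V6, V8, V9}.
Backdoor paths from V10 to V4:
  P1: V10 <- V9 -> V4
  P2: V10 <- V8 -> V4
The empty set is not sufficient: P1 (V10 <- V9 -> V4) has no collider blocking it and no conditioned non-collider, so it is open.
Try {V8, V9}:
  P1: blocked at fork node V9 ∈ conditioning set.
  P2: blocked at fork node V8 ∈ conditioning set.
{V8, V9} contains no descendant of V10 and blocks every backdoor path.
Every element of {V8, V9} is needed (dropping V8 leaves P2 open; dropping V9 leaves P1 open), so no proper subset is valid.
Among all size-2 subsets of the eligible variables, only {V8, V9} blocks every backdoor path, so it is the unique smallest valid adjustment set.

{V8, V9}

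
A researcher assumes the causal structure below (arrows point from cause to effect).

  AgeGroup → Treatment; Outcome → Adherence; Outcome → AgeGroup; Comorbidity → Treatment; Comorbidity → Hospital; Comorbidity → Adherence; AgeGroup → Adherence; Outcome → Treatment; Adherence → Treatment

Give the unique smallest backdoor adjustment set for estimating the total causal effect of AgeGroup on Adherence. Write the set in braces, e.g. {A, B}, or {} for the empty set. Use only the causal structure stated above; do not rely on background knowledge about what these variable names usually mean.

Variables eligible for adjustment (non-descendants of AgeGroup, excluding AgeGroup and Adherence): {Comorbidity, Hospital, Outcome}.
Backdoor paths from AgeGroup to Adherence:
  P1: AgeGroup <- Outcome -> Adherence
  P2: AgeGroup <- Outcome -> Treatment <- Comorbidity -> Adherence
  P3: AgeGroup <- Outcome -> Treatment <- Adherence
The empty set is not sufficient: P1 (AgeGroup <- Outcome -> Adherence) has no collider blocking it and no conditioned non-collider, so it is open.
Try {Outcome}:
  P1: blocked at fork node Outcome ∈ conditioning set.
  P2: blocked at fork node Outcome ∈ conditioning set.
  P3: blocked at fork node Outcome ∈ conditioning set.
{Outcome} contains no descendant of AgeGroup and blocks every backdoor path.
No other singleton works — e.g. {Comorbidity} leaves P1 open — so {Outcome} is the unique smallest valid adjustment set.

{Outcome}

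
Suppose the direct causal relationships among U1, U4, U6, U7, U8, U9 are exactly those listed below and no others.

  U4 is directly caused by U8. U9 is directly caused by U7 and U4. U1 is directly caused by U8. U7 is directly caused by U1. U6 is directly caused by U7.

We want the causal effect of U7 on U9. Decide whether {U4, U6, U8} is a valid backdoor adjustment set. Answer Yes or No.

No

Backdoor paths from U7 to U9 (paths whose first edge points into U7):
  P1: U7 <- U1 <- U8 -> U4 -> U9
Condition 1 (no descendant of U7 in the set): FAILS — U6 is a descendant of U7.
Condition 2 (every backdoor path blocked by {U4, U6, U8}):
  P1: blocked at fork node U8 ∈ conditioning set.
{U4, U6, U8} does not satisfy the backdoor criterion.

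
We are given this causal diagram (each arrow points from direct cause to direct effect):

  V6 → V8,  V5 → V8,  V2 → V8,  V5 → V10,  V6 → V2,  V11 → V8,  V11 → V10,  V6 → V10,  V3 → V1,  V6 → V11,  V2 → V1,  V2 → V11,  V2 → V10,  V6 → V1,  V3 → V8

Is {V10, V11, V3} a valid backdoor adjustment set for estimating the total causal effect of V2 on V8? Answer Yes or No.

Backdoor paths from V2 to V8 (paths whose first edge points into V2):
  P1: V2 <- V6 -> V1 <- V3 -> V8
  P2: V2 <- V6 -> V11 -> V10 <- V5 -> V8
  P3: V2 <- V6 -> V11 -> V8
  P4: V2 <- V6 -> V10 <- V5 -> V8
  P5: V2 <- V6 -> V10 <- V11 -> V8
  P6: V2 <- V6 -> V8
Condition 1 (no descendant of V2 in the set): FAILS — V10 and V11 are descendants of V2.
Condition 2 (every backdoor path blocked by {V10, V11, V3}):
  P1: blocked at collider V1 (neither it nor any descendant is in the conditioning set).
  P2: blocked at chain node V11 ∈ conditioning set.
  P3: blocked at chain node V11 ∈ conditioning set.
  P4: open — collider(s) V10 are conditioned on (or have a conditioned descendant) and no non-collider on the path is in the set.
  P5: blocked at fork node V11 ∈ conditioning set.
  P6: open — no interior node is in the conditioning set.
{V10, V11, V3} does not satisfy the backdoor criterion.

No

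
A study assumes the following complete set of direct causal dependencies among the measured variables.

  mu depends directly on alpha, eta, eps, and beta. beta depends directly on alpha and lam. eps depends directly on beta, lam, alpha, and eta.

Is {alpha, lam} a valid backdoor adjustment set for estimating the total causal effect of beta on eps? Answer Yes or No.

Backdoor paths from beta to eps (paths whose first edge points into beta):
  P1: beta <- alpha -> eps
  P2: beta <- alpha -> mu <- eta -> eps
  P3: beta <- alpha -> mu <- eps
  P4: beta <- lam -> eps
Condition 1 (no descendant of beta in the set): holds — descendants of beta are {eps, mu}; none are in {alpha, lam}.
Condition 2 (every backdoor path blocked by {alpha, lam}):
  P1: blocked at fork node alpha ∈ conditioning set.
  P2: blocked at fork node alpha ∈ conditioning set.
  P3: blocked at fork node alpha ∈ conditioning set.
  P4: blocked at fork node lam ∈ conditioning set.
{alpha, lam} satisfies the backdoor criterion.

Yes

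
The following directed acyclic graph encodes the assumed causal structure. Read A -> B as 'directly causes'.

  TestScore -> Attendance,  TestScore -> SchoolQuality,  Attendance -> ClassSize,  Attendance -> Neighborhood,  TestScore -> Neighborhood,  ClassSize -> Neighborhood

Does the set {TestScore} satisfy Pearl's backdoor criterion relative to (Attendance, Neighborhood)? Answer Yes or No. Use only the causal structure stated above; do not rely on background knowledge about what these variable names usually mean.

Backdoor paths from Attendance to Neighborhood (paths whose first edge points into Attendance):
  P1: Attendance <- TestScore -> Neighborhood
Condition 1 (no descendant of Attendance in the set): holds — descendants of Attendance are {ClassSize, Neighborhood}; none are in {TestScore}.
Condition 2 (every backdoor path blocked by {TestScore}):
  P1: blocked at fork node TestScore ∈ conditioning set.
{TestScore} satisfies the backdoor criterion.

Yes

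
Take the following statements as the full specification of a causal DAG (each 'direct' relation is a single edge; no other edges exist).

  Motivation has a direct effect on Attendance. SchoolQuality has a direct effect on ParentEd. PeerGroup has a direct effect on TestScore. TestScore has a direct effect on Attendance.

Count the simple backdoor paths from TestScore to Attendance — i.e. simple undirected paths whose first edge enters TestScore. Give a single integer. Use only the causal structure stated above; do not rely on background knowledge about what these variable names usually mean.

A backdoor path from TestScore to Attendance is any simple undirected path whose first edge points into TestScore (i.e. leaves TestScore via a parent).
Parents of TestScore: {PeerGroup}.
No simple path from any parent of TestScore reaches Attendance without revisiting TestScore, so there are no backdoor paths.

0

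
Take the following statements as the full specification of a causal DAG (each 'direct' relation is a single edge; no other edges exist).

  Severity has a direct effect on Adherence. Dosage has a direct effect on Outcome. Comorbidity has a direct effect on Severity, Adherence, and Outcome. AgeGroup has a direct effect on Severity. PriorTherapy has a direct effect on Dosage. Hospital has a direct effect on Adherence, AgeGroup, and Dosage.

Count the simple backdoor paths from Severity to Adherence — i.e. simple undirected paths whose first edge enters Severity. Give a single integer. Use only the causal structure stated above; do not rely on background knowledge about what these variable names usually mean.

A backdoor path from Severity to Adherence is any simple undirected path whose first edge points into Severity (i.e. leaves Severity via a parent).
Parents of Severity: {AgeGroup, Comorbidity}.
Enumerating:
  P1: Severity <- Comorbidity -> Outcome <- Dosage <- Hospital -> Adherence
  P2: Severity <- Comorbidity -> Adherence
  P3: Severity <- AgeGroup <- Hospital -> Dosage -> Outcome <- Comorbidity -> Adherence
  P4: Severity <- AgeGroup <- Hospital -> Adherence
That exhausts the simple backdoor paths. Count: 4.

4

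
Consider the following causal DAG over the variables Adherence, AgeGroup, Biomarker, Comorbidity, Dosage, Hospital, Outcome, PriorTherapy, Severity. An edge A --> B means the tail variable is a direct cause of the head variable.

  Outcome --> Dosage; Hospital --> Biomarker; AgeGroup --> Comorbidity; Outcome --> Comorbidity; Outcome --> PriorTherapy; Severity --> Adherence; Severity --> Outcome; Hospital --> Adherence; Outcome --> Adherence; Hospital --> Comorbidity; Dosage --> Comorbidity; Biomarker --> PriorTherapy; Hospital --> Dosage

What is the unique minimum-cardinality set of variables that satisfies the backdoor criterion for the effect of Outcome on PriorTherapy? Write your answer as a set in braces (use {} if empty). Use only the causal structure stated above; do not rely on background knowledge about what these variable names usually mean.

Variables eligible for adjustment (non-descendants of Outcome, excluding Outcome and PriorTherapy): {AgeGroup, Biomarker, Hospital, Severity}.
Backdoor paths from Outcome to PriorTherapy:
  P1: Outcome <- Severity -> Adherence <- Hospital -> Biomarker -> PriorTherapy
Each backdoor path contains an unconditioned collider, so every path is already blocked with the empty conditioning set:
  P1: blocked at collider Adherence (neither it nor any descendant is in the conditioning set).
The empty set is therefore the unique smallest valid set.

{}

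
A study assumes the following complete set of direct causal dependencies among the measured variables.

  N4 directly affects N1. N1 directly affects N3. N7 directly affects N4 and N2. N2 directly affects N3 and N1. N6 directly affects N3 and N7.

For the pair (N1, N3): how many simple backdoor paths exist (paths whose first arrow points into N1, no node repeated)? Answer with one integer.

A backdoor path from N1 to N3 is any simple undirected path whose first edge points into N1 (i.e. leaves N1 via a parent).
Parents of N1: {N2, N4}.
Enumerating:
  P1: N1 <- N2 <- N7 <- N6 -> N3
  P2: N1 <- N2 -> N3
  P3: N1 <- N4 <- N7 <- N6 -> N3
  P4: N1 <- N4 <- N7 -> N2 -> N3
That exhausts the simple backdoor paths. Count: 4.

4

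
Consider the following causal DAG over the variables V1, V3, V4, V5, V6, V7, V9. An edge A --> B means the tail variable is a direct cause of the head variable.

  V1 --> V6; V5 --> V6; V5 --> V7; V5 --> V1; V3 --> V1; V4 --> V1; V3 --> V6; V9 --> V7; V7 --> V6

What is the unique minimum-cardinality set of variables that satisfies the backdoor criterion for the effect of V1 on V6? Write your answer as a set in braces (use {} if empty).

Variables eligible for adjustment (non-descendants of V1, excluding V1 and V6): {V3, V4, V5, V7, V9}.
Backdoor paths from V1 to V6:
  P1: V1 <- V3 -> V6
  P2: V1 <- V5 -> V7 -> V6
  P3: V1 <- V5 -> V6
The empty set is not sufficient: P1 (V1 <- V3 -> V6) has no collider blocking it and no conditioned non-collider, so it is open.
Try {V3, V5}:
  P1: blocked at fork node V3 ∈ conditioning set.
  P2: blocked at fork node V5 ∈ conditioning set.
  P3: blocked at fork node V5 ∈ conditioning set.
{V3, V5} contains no descendant of V1 and blocks every backdoor path.
Every element of {V3, V5} is needed (dropping V3 leaves P1 open; dropping V5 leaves P2 open), so no proper subset is valid.
Among all size-2 subsets of the eligible variables, only {V3, V5} blocks every backdoor path, so it is the unique smallest valid adjustment set.

{V3, V5}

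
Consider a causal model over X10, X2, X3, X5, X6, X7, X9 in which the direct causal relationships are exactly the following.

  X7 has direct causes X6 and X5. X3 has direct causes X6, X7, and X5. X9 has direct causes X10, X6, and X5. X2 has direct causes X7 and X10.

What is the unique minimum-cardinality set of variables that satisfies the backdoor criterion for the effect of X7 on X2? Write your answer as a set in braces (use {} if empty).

{}

Variables eligible for adjustment (non-descendants of X7, excluding X7 and X2): {X10, X5, X6, X9}.
Backdoor paths from X7 to X2:
  P1: X7 <- X5 -> X9 <- X10 -> X2
  P2: X7 <- X5 -> X3 <- X6 -> X9 <- X10 -> X2
  P3: X7 <- X6 -> X9 <- X10 -> X2
  P4: X7 <- X6 -> X3 <- X5 -> X9 <- X10 -> X2
Each backdoor path contains an unconditioned collider, so every path is already blocked with the empty conditioning set:
  P1: blocked at collider X9 (neither it nor any descendant is in the conditioning set).
  P2: blocked at collider X3 (neither it nor any descendant is in the conditioning set).
  P3: blocked at collider X9 (neither it nor any descendant is in the conditioning set).
  P4: blocked at collider X3 (neither it nor any descendant is in the conditioning set).
The empty set is therefore the unique smallest valid set.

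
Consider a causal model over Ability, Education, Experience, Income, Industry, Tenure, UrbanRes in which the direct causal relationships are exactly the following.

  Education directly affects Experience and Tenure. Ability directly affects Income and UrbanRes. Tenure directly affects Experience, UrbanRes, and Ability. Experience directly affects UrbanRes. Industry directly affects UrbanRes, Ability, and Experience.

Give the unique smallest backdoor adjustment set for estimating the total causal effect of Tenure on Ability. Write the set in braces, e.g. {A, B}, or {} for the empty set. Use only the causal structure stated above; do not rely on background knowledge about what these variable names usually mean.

Variables eligible for adjustment (non-descendants of Tenure, excluding Tenure and Ability): {Education, Industry}.
Backdoor paths from Tenure to Ability:
  P1: Tenure <- Education -> Experience <- Industry -> Ability
  P2: Tenure <- Education -> Experience <- Industry -> UrbanRes <- Ability
  P3: Tenure <- Education -> Experience -> UrbanRes <- Industry -> Ability
  P4: Tenure <- Education -> Experience -> UrbanRes <- Ability
Each backdoor path contains an unconditioned collider, so every path is already blocked with the empty conditioning set:
  P1: blocked at collider Experience (neither it nor any descendant is in the conditioning set).
  P2: blocked at collider Experience (neither it nor any descendant is in the conditioning set).
  P3: blocked at collider UrbanRes (neither it nor any descendant is in the conditioning set).
  P4: blocked at collider UrbanRes (neither it nor any descendant is in the conditioning set).
The empty set is therefore the unique smallest valid set.

{}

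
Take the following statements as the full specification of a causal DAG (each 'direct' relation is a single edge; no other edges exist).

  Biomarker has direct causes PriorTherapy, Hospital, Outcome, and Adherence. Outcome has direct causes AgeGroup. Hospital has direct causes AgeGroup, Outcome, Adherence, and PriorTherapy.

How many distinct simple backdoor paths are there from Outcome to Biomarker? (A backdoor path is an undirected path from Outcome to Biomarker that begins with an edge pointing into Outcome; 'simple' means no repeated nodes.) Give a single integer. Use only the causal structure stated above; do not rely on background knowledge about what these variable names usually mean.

3

A backdoor path from Outcome to Biomarker is any simple undirected path whose first edge points into Outcome (i.e. leaves Outcome via a parent).
Parents of Outcome: {AgeGroup}.
Enumerating:
  P1: Outcome <- AgeGroup -> Hospital <- Adherence -> Biomarker
  P2: Outcome <- AgeGroup -> Hospital <- PriorTherapy -> Biomarker
  P3: Outcome <- AgeGroup -> Hospital -> Biomarker
That exhausts the simple backdoor paths. Count: 3.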